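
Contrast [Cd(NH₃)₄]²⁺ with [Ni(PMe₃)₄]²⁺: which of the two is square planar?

[Ni(PMe₃)₄]²⁺

For [Cd(NH₃)₄]²⁺: Summing ligand charges against the +2 overall charge gives an oxidation state of +2 for cadmium. Group 12 minus oxidation state 2 gives a d¹⁰ configuration. A d¹⁰ ion has no crystal-field stabilisation preference between square planar and tetrahedral, so four ligands adopt the sterically favoured tetrahedral geometry. → tetrahedral.
For [Ni(PMe₃)₄]²⁺: Summing ligand charges against the +2 overall charge gives an oxidation state of +2 for nickel. Nickel is a group-10 element; Ni(II) is therefore d⁸. Trimethylphosphine is a strong-field ligand (high in the spectrochemical series). A 3d d⁸ ion with strong-field ligands gains enough CFSE to favour square planar over tetrahedral. → square planar.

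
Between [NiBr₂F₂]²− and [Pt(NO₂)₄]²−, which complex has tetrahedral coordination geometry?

For [NiBr₂F₂]²−: Ligand charges: each bromide is −1; each fluoride is −1. With an overall charge of −2 the nickel centre must be in the +2 oxidation state. Group 10 minus oxidation state 2 gives a d⁸ configuration. Bromide and fluoride are weak-field ligands. With weak-field ligands the CFSE gain from square planar is small, so a 3d d⁸ ion takes the sterically preferred tetrahedral geometry. → tetrahedral.
For [Pt(NO₂)₄]²−: Summing ligand charges against the −2 overall charge gives an oxidation state of +2 for platinum. Pt sits in group 10, so the d-electron count is 10 − 2 = 8. A 5d d⁸ ion has a large crystal-field splitting; square planar leaves the high-energy d_{x²−y²} orbital empty and maximises CFSE. → square planar.

[NiBr₂F₂]²−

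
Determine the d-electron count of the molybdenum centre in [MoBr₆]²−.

d²

Each bromide is −1; balancing the −2 overall charge requires Mo(IV).
Molybdenum is a group-6 element; Mo(IV) is therefore d².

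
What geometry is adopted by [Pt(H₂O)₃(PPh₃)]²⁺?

Summing ligand charges against the +2 overall charge gives an oxidation state of +2 for platinum.
Pt sits in group 10, so the d-electron count is 10 − 2 = 8.
With 4 monodentate ligands the coordination number is 4.
A 5d d⁸ ion has a large crystal-field splitting; square planar leaves the high-energy d_{x²−y²} orbital empty and maximises CFSE.

square planar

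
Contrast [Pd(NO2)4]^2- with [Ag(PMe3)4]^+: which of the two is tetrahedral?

[Ag(PMe3)4]^+

For [Pd(NO2)4]^2-: Each nitro (N-bound nitrite) is −1; balancing the −2 overall charge requires Pd(II). Pd sits in group 10, so the d-electron count is 10 − 2 = 8. A 4d d⁸ ion has a large crystal-field splitting; square planar leaves the high-energy d_{x²−y²} orbital empty and maximises CFSE. → square planar.
For [Ag(PMe3)4]^+: Ligand charges: trimethylphosphine is neutral. With an overall charge of +1 the silver centre must be in the +1 oxidation state. Group 11 minus oxidation state 1 gives a d¹⁰ configuration. A d¹⁰ ion has no crystal-field stabilisation preference between square planar and tetrahedral, so four ligands adopt the sterically favoured tetrahedral geometry. → tetrahedral.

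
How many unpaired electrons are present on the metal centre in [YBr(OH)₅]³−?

0 unpaired electrons

Each bromide is −1; each hydroxide is −1; balancing the −3 overall charge requires Y(III).
Yttrium is a group-3 element; Y(III) is therefore d⁰.
In an octahedral field the d⁰ configuration is t₂g⁰e_g⁰, giving 0 unpaired electrons.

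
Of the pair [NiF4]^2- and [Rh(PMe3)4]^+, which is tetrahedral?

[NiF4]^2-

For [NiF4]^2-: Summing ligand charges against the −2 overall charge gives an oxidation state of +2 for nickel. Ni sits in group 10, so the d-electron count is 10 − 2 = 8. Fluoride is a weak-field ligand. With weak-field ligands the CFSE gain from square planar is small, so a 3d d⁸ ion takes the sterically preferred tetrahedral geometry. → tetrahedral.
For [Rh(PMe3)4]^+: Ligand charges: trimethylphosphine is neutral. With an overall charge of +1 the rhodium centre must be in the +1 oxidation state. Rh sits in group 9, so the d-electron count is 9 − 1 = 8. A 4d d⁸ ion has a large crystal-field splitting; square planar leaves the high-energy d_{x²−y²} orbital empty and maximises CFSE. → square planar.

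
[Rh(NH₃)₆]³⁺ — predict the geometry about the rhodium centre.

octahedral

Ligand charges: ammonia is neutral. With an overall charge of +3 the rhodium centre must be in the +3 oxidation state.
Rhodium is a group-9 element; Rh(III) is therefore d⁶.
Coordination number: 6.
Six donors around a single metal centre give an octahedral coordination sphere.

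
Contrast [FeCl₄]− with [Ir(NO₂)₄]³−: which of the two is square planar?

For [FeCl₄]−: Summing ligand charges against the −1 overall charge gives an oxidation state of +3 for iron. Iron is a group-8 element; Fe(III) is therefore d⁵. A high-spin d⁵ ion has zero CFSE in either geometry, so four ligands adopt the sterically favoured tetrahedral geometry. → tetrahedral.
For [Ir(NO₂)₄]³−: Summing ligand charges against the −3 overall charge gives an oxidation state of +1 for iridium. Iridium is a group-9 element; Ir(I) is therefore d⁸. A 5d d⁸ ion has a large crystal-field splitting; square planar leaves the high-energy d_{x²−y²} orbital empty and maximises CFSE. → square planar.

[Ir(NO₂)₄]³−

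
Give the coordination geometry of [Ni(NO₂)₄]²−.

square planar

Ligand charges: each nitro (N-bound nitrite) is −1. With an overall charge of −2 the nickel centre must be in the +2 oxidation state.
Group 10 minus oxidation state 2 gives a d⁸ configuration.
Coordination number: 4.
Nitro (N-bound nitrite) is a strong-field ligand (high in the spectrochemical series).
A 3d d⁸ ion with strong-field ligands gains enough CFSE to favour square planar over tetrahedral.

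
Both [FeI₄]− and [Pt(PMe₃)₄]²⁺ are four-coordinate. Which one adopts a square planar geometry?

[Pt(PMe₃)₄]²⁺

For [FeI₄]−: Ligand charges: each iodide is −1. With an overall charge of −1 the iron centre must be in the +3 oxidation state. Group 8 minus oxidation state 3 gives a d⁵ configuration. A high-spin d⁵ ion has zero CFSE in either geometry, so four ligands adopt the sterically favoured tetrahedral geometry. → tetrahedral.
For [Pt(PMe₃)₄]²⁺: Trimethylphosphine is neutral; balancing the +2 overall charge requires Pt(II). Group 10 minus oxidation state 2 gives a d⁸ configuration. A 5d d⁸ ion has a large crystal-field splitting; square planar leaves the high-energy d_{x²−y²} orbital empty and maximises CFSE. → square planar.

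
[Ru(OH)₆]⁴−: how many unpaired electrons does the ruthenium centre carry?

Ligand charges: each hydroxide is −1. With an overall charge of −4 the ruthenium centre must be in the +2 oxidation state.
Ruthenium is a group-8 element; Ru(II) is therefore d⁶.
The spin state decides the count: a 4d ion has a large Δₒ and is invariably low-spin.
An octahedral low-spin d⁶ ion is t₂g⁶e_g⁰, giving 0 unpaired electrons.

0 unpaired electrons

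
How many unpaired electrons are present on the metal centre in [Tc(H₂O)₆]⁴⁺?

3 unpaired electrons

Summing ligand charges against the +4 overall charge gives an oxidation state of +4 for technetium.
Technetium is a group-7 element; Tc(IV) is therefore d³.
In an octahedral field the d³ configuration is t₂g³e_g⁰ (only one arrangement possible), giving 3 unpaired electrons.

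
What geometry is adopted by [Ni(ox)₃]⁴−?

Each oxalate is −2; balancing the −4 overall charge requires Ni(II).
Ni sits in group 10, so the d-electron count is 10 − 2 = 8.
Counting donor atoms: 3×oxalate (bidentate) → 6 donors. Coordination number = 6.
Six donors around a single metal centre give an octahedral coordination sphere.

octahedral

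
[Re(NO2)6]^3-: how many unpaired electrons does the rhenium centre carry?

Summing ligand charges against the −3 overall charge gives an oxidation state of +3 for rhenium.
Re sits in group 7, so the d-electron count is 7 − 3 = 4.
The spin state decides the count: a 5d ion has a large Δₒ and is invariably low-spin.
An octahedral low-spin d⁴ ion is t₂g⁴e_g⁰, giving 2 unpaired electrons.

2 unpaired electrons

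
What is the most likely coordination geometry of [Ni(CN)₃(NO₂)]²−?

square planar

Summing ligand charges against the −2 overall charge gives an oxidation state of +2 for nickel.
Nickel is a group-10 element; Ni(II) is therefore d⁸.
With 4 monodentate ligands the coordination number is 4.
Cyanide and nitro (N-bound nitrite) are strong-field ligands (high in the spectrochemical series).
A 3d d⁸ ion with strong-field ligands gains enough CFSE to favour square planar over tetrahedral.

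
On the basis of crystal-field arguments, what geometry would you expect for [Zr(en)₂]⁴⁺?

Ethylenediamine is neutral; balancing the +4 overall charge requires Zr(IV).
Zirconium is a group-4 element; Zr(IV) is therefore d⁰.
Counting donor atoms: 2×ethylenediamine (bidentate) → 4 donors. Coordination number = 4.
A d⁰ ion has no crystal-field stabilisation preference between square planar and tetrahedral, so four ligands adopt the sterically favoured tetrahedral geometry.

tetrahedral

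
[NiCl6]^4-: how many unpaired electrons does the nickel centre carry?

Summing ligand charges against the −4 overall charge gives an oxidation state of +2 for nickel.
Nickel is a group-10 element; Ni(II) is therefore d⁸.
In an octahedral field the d⁸ configuration is t₂g⁶e_g² (only one arrangement possible), giving 2 unpaired electrons.

2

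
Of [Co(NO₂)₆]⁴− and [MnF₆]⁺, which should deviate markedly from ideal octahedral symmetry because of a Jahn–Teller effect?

[Co(NO₂)₆]⁴−

[Co(NO₂)₆]⁴−: Ligand charges: each nitro (N-bound nitrite) is −1. With an overall charge of −4 the cobalt centre must be in the +2 oxidation state. Co sits in group 9, so the d-electron count is 9 − 2 = 7. Nitro (N-bound nitrite) is a strong-field ligand (high in the spectrochemical series) for a first-row metal, so the complex is low-spin. The t₂g⁶e_g¹ (low-spin) configuration has an unevenly filled e_g set; the Jahn–Teller theorem predicts a tetragonal distortion (typically axial elongation) to lift the degeneracy.
[MnF₆]⁺: Ligand charges: each fluoride is −1. With an overall charge of +1 the manganese centre must be in the +7 oxidation state. Mn sits in group 7, so the d-electron count is 7 − 7 = 0. The d⁰ configuration leaves the e_g set evenly filled (or empty) — no strong Jahn–Teller driving force.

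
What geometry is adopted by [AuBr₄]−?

square planar

Summing ligand charges against the −1 overall charge gives an oxidation state of +3 for gold.
Gold is a group-11 element; Au(III) is therefore d⁸.
Coordination number: 4.
A 5d d⁸ ion has a large crystal-field splitting; square planar leaves the high-energy d_{x²−y²} orbital empty and maximises CFSE.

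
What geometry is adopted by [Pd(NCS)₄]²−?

square planar

Ligand charges: each isothiocyanate is −1. With an overall charge of −2 the palladium centre must be in the +2 oxidation state.
Palladium is a group-10 element; Pd(II) is therefore d⁸.
Coordination number: 4.
A 4d d⁸ ion has a large crystal-field splitting; square planar leaves the high-energy d_{x²−y²} orbital empty and maximises CFSE.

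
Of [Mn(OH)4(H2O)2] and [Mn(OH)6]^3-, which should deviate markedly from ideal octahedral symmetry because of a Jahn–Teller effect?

[Mn(OH)4(H2O)2]: Each hydroxide is −1; water is neutral; balancing the 0 overall charge requires Mn(IV). Mn sits in group 7, so the d-electron count is 7 − 4 = 3. The d³ configuration leaves the e_g set evenly filled (or empty) — no strong Jahn–Teller driving force.
[Mn(OH)6]^3-: Ligand charges: each hydroxide is −1. With an overall charge of −3 the manganese centre must be in the +3 oxidation state. Manganese is a group-7 element; Mn(III) is therefore d⁴. Hydroxide is a weak-field ligand for a first-row metal, so the complex is high-spin. The t₂g³e_g¹ (high-spin) configuration has an unevenly filled e_g set; the Jahn–Teller theorem predicts a tetragonal distortion (typically axial elongation) to lift the degeneracy.

[Mn(OH)6]^3-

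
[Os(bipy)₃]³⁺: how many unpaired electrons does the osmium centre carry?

2,2′-bipyridine is neutral; balancing the +3 overall charge requires Os(III).
Osmium is a group-8 element; Os(III) is therefore d⁵.
Counting donor atoms: 3×2,2′-bipyridine (bidentate) → 6 donors. Coordination number = 6.
The spin state decides the count: a 5d ion has a large Δₒ and is invariably low-spin.
An octahedral low-spin d⁵ ion is t₂g⁵e_g⁰, giving 1 unpaired electron.

1 unpaired electron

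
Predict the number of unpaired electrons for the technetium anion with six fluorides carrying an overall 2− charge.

3

Ligand charges: each fluoride is −1. With an overall charge of −2 the technetium centre must be in the +4 oxidation state.
Group 7 minus oxidation state 4 gives a d³ configuration.
In an octahedral field the d³ configuration is t₂g³e_g⁰ (only one arrangement possible), giving 3 unpaired electrons.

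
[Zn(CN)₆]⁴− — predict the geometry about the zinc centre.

Summing ligand charges against the −4 overall charge gives an oxidation state of +2 for zinc.
Group 12 minus oxidation state 2 gives a d¹⁰ configuration.
With 6 monodentate ligands the coordination number is 6.
Six donors around a single metal centre give an octahedral coordination sphere.

octahedral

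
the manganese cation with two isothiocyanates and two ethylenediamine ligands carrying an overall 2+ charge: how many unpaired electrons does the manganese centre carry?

Ligand charges: each isothiocyanate is −1; ethylenediamine is neutral. With an overall charge of +2 the manganese centre must be in the +4 oxidation state.
Mn sits in group 7, so the d-electron count is 7 − 4 = 3.
Counting donor atoms: 2×isothiocyanate (monodentate) → 2 donors; 2×ethylenediamine (bidentate) → 4 donors. Coordination number = 6.
In an octahedral field the d³ configuration is t₂g³e_g⁰ (only one arrangement possible), giving 3 unpaired electrons.

3 unpaired electrons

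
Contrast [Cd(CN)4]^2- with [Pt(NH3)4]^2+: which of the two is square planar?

For [Cd(CN)4]^2-: Ligand charges: each cyanide is −1. With an overall charge of −2 the cadmium centre must be in the +2 oxidation state. Group 12 minus oxidation state 2 gives a d¹⁰ configuration. A d¹⁰ ion has no crystal-field stabilisation preference between square planar and tetrahedral, so four ligands adopt the sterically favoured tetrahedral geometry. → tetrahedral.
For [Pt(NH3)4]^2+: Ammonia is neutral; balancing the +2 overall charge requires Pt(II). Platinum is a group-10 element; Pt(II) is therefore d⁸. A 5d d⁸ ion has a large crystal-field splitting; square planar leaves the high-energy d_{x²−y²} orbital empty and maximises CFSE. → square planar.

[Pt(NH3)4]^2+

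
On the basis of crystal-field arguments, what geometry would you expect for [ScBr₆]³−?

Each bromide is −1; balancing the −3 overall charge requires Sc(III).
Scandium is a group-3 element; Sc(III) is therefore d⁰.
With 6 monodentate ligands the coordination number is 6.
Six donors around a single metal centre give an octahedral coordination sphere.

octahedral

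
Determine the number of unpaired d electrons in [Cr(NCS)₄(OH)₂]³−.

Each isothiocyanate is −1; each hydroxide is −1; balancing the −3 overall charge requires Cr(III).
Chromium is a group-6 element; Cr(III) is therefore d³.
In an octahedral field the d³ configuration is t₂g³e_g⁰ (only one arrangement possible), giving 3 unpaired electrons.

3 unpaired electrons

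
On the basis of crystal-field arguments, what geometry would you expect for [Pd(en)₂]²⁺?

square planar

Ligand charges: ethylenediamine is neutral. With an overall charge of +2 the palladium centre must be in the +2 oxidation state.
Group 10 minus oxidation state 2 gives a d⁸ configuration.
Counting donor atoms: 2×ethylenediamine (bidentate) → 4 donors. Coordination number = 4.
A 4d d⁸ ion has a large crystal-field splitting; square planar leaves the high-energy d_{x²−y²} orbital empty and maximises CFSE.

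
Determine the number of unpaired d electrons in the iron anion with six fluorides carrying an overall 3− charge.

5

Each fluoride is −1; balancing the −3 overall charge requires Fe(III).
Iron is a group-8 element; Fe(III) is therefore d⁵.
The spin state decides the count: Fluoride is a weak-field ligand for a first-row metal, so the complex is high-spin.
An octahedral high-spin d⁵ ion is t₂g³e_g², giving 5 unpaired electrons.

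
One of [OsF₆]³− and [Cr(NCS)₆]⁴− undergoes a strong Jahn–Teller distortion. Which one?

[Cr(NCS)₆]⁴−

[OsF₆]³−: Each fluoride is −1; balancing the −3 overall charge requires Os(III). Os sits in group 8, so the d-electron count is 8 − 3 = 5. A 5d ion has a large Δₒ and is invariably low-spin. The d⁵ configuration leaves the e_g set evenly filled (or empty) — no strong Jahn–Teller driving force.
[Cr(NCS)₆]⁴−: Each isothiocyanate is −1; balancing the −4 overall charge requires Cr(II). Chromium is a group-6 element; Cr(II) is therefore d⁴. Isothiocyanate is a weak-field ligand for a first-row metal, so the complex is high-spin. The t₂g³e_g¹ (high-spin) configuration has an unevenly filled e_g set; the Jahn–Teller theorem predicts a tetragonal distortion (typically axial elongation) to lift the degeneracy.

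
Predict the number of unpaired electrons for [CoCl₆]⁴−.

3

Summing ligand charges against the −4 overall charge gives an oxidation state of +2 for cobalt.
Group 9 minus oxidation state 2 gives a d⁷ configuration.
The spin state decides the count: Chloride is a weak-field ligand for a first-row metal, so the complex is high-spin.
An octahedral high-spin d⁷ ion is t₂g⁵e_g², giving 3 unpaired electrons.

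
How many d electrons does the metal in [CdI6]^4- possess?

d10

Summing ligand charges against the −4 overall charge gives an oxidation state of +2 for cadmium.
Group 12 minus oxidation state 2 gives a d¹⁰ configuration.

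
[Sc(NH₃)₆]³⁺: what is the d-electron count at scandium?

d0

Ammonia is neutral; balancing the +3 overall charge requires Sc(III).
Group 3 minus oxidation state 3 gives a d⁰ configuration.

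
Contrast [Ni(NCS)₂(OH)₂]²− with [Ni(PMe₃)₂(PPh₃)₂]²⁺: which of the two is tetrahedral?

For [Ni(NCS)₂(OH)₂]²−: Ligand charges: each isothiocyanate is −1; each hydroxide is −1. With an overall charge of −2 the nickel centre must be in the +2 oxidation state. Group 10 minus oxidation state 2 gives a d⁸ configuration. Hydroxide and isothiocyanate are weak-field ligands. With weak-field ligands the CFSE gain from square planar is small, so a 3d d⁸ ion takes the sterically preferred tetrahedral geometry. → tetrahedral.
For [Ni(PMe₃)₂(PPh₃)₂]²⁺: Trimethylphosphine is neutral; triphenylphosphine is neutral; balancing the +2 overall charge requires Ni(II). Group 10 minus oxidation state 2 gives a d⁸ configuration. Trimethylphosphine and triphenylphosphine are strong-field ligands (high in the spectrochemical series). A 3d d⁸ ion with strong-field ligands gains enough CFSE to favour square planar over tetrahedral. → square planar.

[Ni(NCS)₂(OH)₂]²−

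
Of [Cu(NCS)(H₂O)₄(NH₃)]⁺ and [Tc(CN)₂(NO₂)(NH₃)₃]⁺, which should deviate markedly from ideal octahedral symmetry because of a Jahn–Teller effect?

[Cu(NCS)(H₂O)₄(NH₃)]⁺: Each isothiocyanate is −1; water is neutral; ammonia is neutral; balancing the +1 overall charge requires Cu(II). Copper is a group-11 element; Cu(II) is therefore d⁹. The t₂g⁶e_g³ configuration has an unevenly filled e_g set; the Jahn–Teller theorem predicts a tetragonal distortion (typically axial elongation) to lift the degeneracy.
[Tc(CN)₂(NO₂)(NH₃)₃]⁺: Each cyanide is −1; each nitro (N-bound nitrite) is −1; ammonia is neutral; balancing the +1 overall charge requires Tc(IV). Group 7 minus oxidation state 4 gives a d³ configuration. The d³ configuration leaves the e_g set evenly filled (or empty) — no strong Jahn–Teller driving force.

[Cu(NCS)(H₂O)₄(NH₃)]⁺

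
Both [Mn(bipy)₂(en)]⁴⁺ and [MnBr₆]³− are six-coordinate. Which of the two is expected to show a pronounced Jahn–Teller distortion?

[MnBr₆]³−

[Mn(bipy)₂(en)]⁴⁺: 2,2′-bipyridine is neutral; ethylenediamine is neutral; balancing the +4 overall charge requires Mn(IV). Group 7 minus oxidation state 4 gives a d³ configuration. The d³ configuration leaves the e_g set evenly filled (or empty) — no strong Jahn–Teller driving force.
[MnBr₆]³−: Summing ligand charges against the −3 overall charge gives an oxidation state of +3 for manganese. Group 7 minus oxidation state 3 gives a d⁴ configuration. Bromide is a weak-field ligand for a first-row metal, so the complex is high-spin. The t₂g³e_g¹ (high-spin) configuration has an unevenly filled e_g set; the Jahn–Teller theorem predicts a tetragonal distortion (typically axial elongation) to lift the degeneracy.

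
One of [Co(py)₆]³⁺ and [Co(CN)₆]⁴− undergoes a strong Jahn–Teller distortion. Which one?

[Co(CN)₆]⁴−

[Co(py)₆]³⁺: Summing ligand charges against the +3 overall charge gives an oxidation state of +3 for cobalt. Group 9 minus oxidation state 3 gives a d⁶ configuration. Co(III) has an exceptionally large octahedral splitting and is low-spin with essentially every ligand except fluoride. The d⁶ configuration leaves the e_g set evenly filled (or empty) — no strong Jahn–Teller driving force.
[Co(CN)₆]⁴−: Each cyanide is −1; balancing the −4 overall charge requires Co(II). Group 9 minus oxidation state 2 gives a d⁷ configuration. Cyanide is a strong-field ligand (high in the spectrochemical series) for a first-row metal, so the complex is low-spin. The t₂g⁶e_g¹ (low-spin) configuration has an unevenly filled e_g set; the Jahn–Teller theorem predicts a tetragonal distortion (typically axial elongation) to lift the degeneracy.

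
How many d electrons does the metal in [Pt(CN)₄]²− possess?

Ligand charges: each cyanide is −1. With an overall charge of −2 the platinum centre must be in the +2 oxidation state.
Group 10 minus oxidation state 2 gives a d⁸ configuration.

d8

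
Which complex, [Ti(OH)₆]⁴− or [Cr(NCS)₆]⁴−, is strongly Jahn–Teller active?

[Cr(NCS)₆]⁴−

[Ti(OH)₆]⁴−: Summing ligand charges against the −4 overall charge gives an oxidation state of +2 for titanium. Titanium is a group-4 element; Ti(II) is therefore d². The d² configuration leaves the e_g set evenly filled (or empty) — no strong Jahn–Teller driving force.
[Cr(NCS)₆]⁴−: Summing ligand charges against the −4 overall charge gives an oxidation state of +2 for chromium. Chromium is a group-6 element; Cr(II) is therefore d⁴. Isothiocyanate is a weak-field ligand for a first-row metal, so the complex is high-spin. The t₂g³e_g¹ (high-spin) configuration has an unevenly filled e_g set; the Jahn–Teller theorem predicts a tetragonal distortion (typically axial elongation) to lift the degeneracy.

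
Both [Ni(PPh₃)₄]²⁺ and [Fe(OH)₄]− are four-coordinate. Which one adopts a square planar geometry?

[Ni(PPh₃)₄]²⁺

For [Ni(PPh₃)₄]²⁺: Ligand charges: triphenylphosphine is neutral. With an overall charge of +2 the nickel centre must be in the +2 oxidation state. Group 10 minus oxidation state 2 gives a d⁸ configuration. Triphenylphosphine is a strong-field ligand (high in the spectrochemical series). A 3d d⁸ ion with strong-field ligands gains enough CFSE to favour square planar over tetrahedral. → square planar.
For [Fe(OH)₄]−: Summing ligand charges against the −1 overall charge gives an oxidation state of +3 for iron. Group 8 minus oxidation state 3 gives a d⁵ configuration. A high-spin d⁵ ion has zero CFSE in either geometry, so four ligands adopt the sterically favoured tetrahedral geometry. → tetrahedral.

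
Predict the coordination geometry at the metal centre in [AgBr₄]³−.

Each bromide is −1; balancing the −3 overall charge requires Ag(I).
Silver is a group-11 element; Ag(I) is therefore d¹⁰.
With 4 monodentate ligands the coordination number is 4.
A d¹⁰ ion has no crystal-field stabilisation preference between square planar and tetrahedral, so four ligands adopt the sterically favoured tetrahedral geometry.

tetrahedral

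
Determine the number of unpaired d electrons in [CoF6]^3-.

4 unpaired electrons

Ligand charges: each fluoride is −1. With an overall charge of −3 the cobalt centre must be in the +3 oxidation state.
Group 9 minus oxidation state 3 gives a d⁶ configuration.
The spin state decides the count: fluoride is the one ligand weak enough to leave Co(III) high-spin — [CoF₆]³⁻ is the classic exception.
An octahedral high-spin d⁶ ion is t₂g⁴e_g², giving 4 unpaired electrons.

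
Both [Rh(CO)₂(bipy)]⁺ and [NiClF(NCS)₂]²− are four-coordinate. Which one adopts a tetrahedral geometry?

For [Rh(CO)₂(bipy)]⁺: Carbonyl is neutral; 2,2′-bipyridine is neutral; balancing the +1 overall charge requires Rh(I). Rh sits in group 9, so the d-electron count is 9 − 1 = 8. A 4d d⁸ ion has a large crystal-field splitting; square planar leaves the high-energy d_{x²−y²} orbital empty and maximises CFSE. → square planar.
For [NiClF(NCS)₂]²−: Summing ligand charges against the −2 overall charge gives an oxidation state of +2 for nickel. Nickel is a group-10 element; Ni(II) is therefore d⁸. Chloride, fluoride, and isothiocyanate are weak-field ligands. With weak-field ligands the CFSE gain from square planar is small, so a 3d d⁸ ion takes the sterically preferred tetrahedral geometry. → tetrahedral.

[NiClF(NCS)₂]²−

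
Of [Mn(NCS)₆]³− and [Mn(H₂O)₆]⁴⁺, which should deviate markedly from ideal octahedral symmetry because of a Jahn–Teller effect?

[Mn(NCS)₆]³−

[Mn(NCS)₆]³−: Ligand charges: each isothiocyanate is −1. With an overall charge of −3 the manganese centre must be in the +3 oxidation state. Group 7 minus oxidation state 3 gives a d⁴ configuration. Isothiocyanate is a weak-field ligand for a first-row metal, so the complex is high-spin. The t₂g³e_g¹ (high-spin) configuration has an unevenly filled e_g set; the Jahn–Teller theorem predicts a tetragonal distortion (typically axial elongation) to lift the degeneracy.
[Mn(H₂O)₆]⁴⁺: Summing ligand charges against the +4 overall charge gives an oxidation state of +4 for manganese. Mn sits in group 7, so the d-electron count is 7 − 4 = 3. The d³ configuration leaves the e_g set evenly filled (or empty) — no strong Jahn–Teller driving force.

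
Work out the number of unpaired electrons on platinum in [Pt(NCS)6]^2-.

Ligand charges: each isothiocyanate is −1. With an overall charge of −2 the platinum centre must be in the +4 oxidation state.
Platinum is a group-10 element; Pt(IV) is therefore d⁶.
The spin state decides the count: a 5d ion has a large Δₒ and is invariably low-spin.
An octahedral low-spin d⁶ ion is t₂g⁶e_g⁰, giving 0 unpaired electrons.

0 unpaired electrons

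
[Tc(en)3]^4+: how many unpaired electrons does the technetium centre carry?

Summing ligand charges against the +4 overall charge gives an oxidation state of +4 for technetium.
Tc sits in group 7, so the d-electron count is 7 − 4 = 3.
Counting donor atoms: 3×ethylenediamine (bidentate) → 6 donors. Coordination number = 6.
In an octahedral field the d³ configuration is t₂g³e_g⁰ (only one arrangement possible), giving 3 unpaired electrons.

3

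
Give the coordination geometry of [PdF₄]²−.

square planar

Ligand charges: each fluoride is −1. With an overall charge of −2 the palladium centre must be in the +2 oxidation state.
Group 10 minus oxidation state 2 gives a d⁸ configuration.
Coordination number: 4.
A 4d d⁸ ion has a large crystal-field splitting; square planar leaves the high-energy d_{x²−y²} orbital empty and maximises CFSE.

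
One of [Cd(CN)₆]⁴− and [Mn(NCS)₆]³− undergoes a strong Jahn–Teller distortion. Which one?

[Cd(CN)₆]⁴−: Ligand charges: each cyanide is −1. With an overall charge of −4 the cadmium centre must be in the +2 oxidation state. Group 12 minus oxidation state 2 gives a d¹⁰ configuration. The d¹⁰ configuration leaves the e_g set evenly filled (or empty) — no strong Jahn–Teller driving force.
[Mn(NCS)₆]³−: Each isothiocyanate is −1; balancing the −3 overall charge requires Mn(III). Mn sits in group 7, so the d-electron count is 7 − 3 = 4. Isothiocyanate is a weak-field ligand for a first-row metal, so the complex is high-spin. The t₂g³e_g¹ (high-spin) configuration has an unevenly filled e_g set; the Jahn–Teller theorem predicts a tetragonal distortion (typically axial elongation) to lift the degeneracy.

[Mn(NCS)₆]³−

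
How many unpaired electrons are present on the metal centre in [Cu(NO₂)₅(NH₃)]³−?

Each nitro (N-bound nitrite) is −1; ammonia is neutral; balancing the −3 overall charge requires Cu(II).
Cu sits in group 11, so the d-electron count is 11 − 2 = 9.
In an octahedral field the d⁹ configuration is t₂g⁶e_g³ (only one arrangement possible), giving 1 unpaired electron.

1 unpaired electron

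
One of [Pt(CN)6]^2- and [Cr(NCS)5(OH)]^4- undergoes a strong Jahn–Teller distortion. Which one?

[Pt(CN)6]^2-: Summing ligand charges against the −2 overall charge gives an oxidation state of +4 for platinum. Pt sits in group 10, so the d-electron count is 10 − 4 = 6. A 5d ion has a large Δₒ and is invariably low-spin. The d⁶ configuration leaves the e_g set evenly filled (or empty) — no strong Jahn–Teller driving force.
[Cr(NCS)5(OH)]^4-: Summing ligand charges against the −4 overall charge gives an oxidation state of +2 for chromium. Group 6 minus oxidation state 2 gives a d⁴ configuration. Hydroxide and isothiocyanate are weak-field ligands for a first-row metal, so the complex is high-spin. The t₂g³e_g¹ (high-spin) configuration has an unevenly filled e_g set; the Jahn–Teller theorem predicts a tetragonal distortion (typically axial elongation) to lift the degeneracy.

[Cr(NCS)5(OH)]^4-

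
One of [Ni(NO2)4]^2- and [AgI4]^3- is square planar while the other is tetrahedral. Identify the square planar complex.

For [Ni(NO2)4]^2-: Ligand charges: each nitro (N-bound nitrite) is −1. With an overall charge of −2 the nickel centre must be in the +2 oxidation state. Nickel is a group-10 element; Ni(II) is therefore d⁸. Nitro (N-bound nitrite) is a strong-field ligand (high in the spectrochemical series). A 3d d⁸ ion with strong-field ligands gains enough CFSE to favour square planar over tetrahedral. → square planar.
For [AgI4]^3-: Ligand charges: each iodide is −1. With an overall charge of −3 the silver centre must be in the +1 oxidation state. Ag sits in group 11, so the d-electron count is 11 − 1 = 10. A d¹⁰ ion has no crystal-field stabilisation preference between square planar and tetrahedral, so four ligands adopt the sterically favoured tetrahedral geometry. → tetrahedral.

[Ni(NO2)4]^2-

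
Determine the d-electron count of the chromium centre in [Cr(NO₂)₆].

Each nitro (N-bound nitrite) is −1; balancing the 0 overall charge requires Cr(VI).
Cr sits in group 6, so the d-electron count is 6 − 6 = 0.

d0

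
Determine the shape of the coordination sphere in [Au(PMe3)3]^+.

trigonal planar

Ligand charges: trimethylphosphine is neutral. With an overall charge of +1 the gold centre must be in the +1 oxidation state.
Gold is a group-11 element; Au(I) is therefore d¹⁰.
With 3 monodentate ligands the coordination number is 3.
Three ligands around a d¹⁰ centre minimise repulsion in a trigonal-planar arrangement.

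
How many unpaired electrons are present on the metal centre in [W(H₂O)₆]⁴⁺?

2

Ligand charges: water is neutral. With an overall charge of +4 the tungsten centre must be in the +4 oxidation state.
Group 6 minus oxidation state 4 gives a d² configuration.
In an octahedral field the d² configuration is t₂g²e_g⁰ (only one arrangement possible), giving 2 unpaired electrons.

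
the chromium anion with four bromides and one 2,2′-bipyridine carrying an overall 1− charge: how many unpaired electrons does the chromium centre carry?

3 unpaired electrons

Ligand charges: each bromide is −1; 2,2′-bipyridine is neutral. With an overall charge of −1 the chromium centre must be in the +3 oxidation state.
Group 6 minus oxidation state 3 gives a d³ configuration.
Counting donor atoms: 4×bromide (monodentate) → 4 donors; 1×2,2′-bipyridine (bidentate) → 2 donors. Coordination number = 6.
In an octahedral field the d³ configuration is t₂g³e_g⁰ (only one arrangement possible), giving 3 unpaired electrons.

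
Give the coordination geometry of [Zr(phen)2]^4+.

Ligand charges: 1,10-phenanthroline is neutral. With an overall charge of +4 the zirconium centre must be in the +4 oxidation state.
Zirconium is a group-4 element; Zr(IV) is therefore d⁰.
Counting donor atoms: 2×1,10-phenanthroline (bidentate) → 4 donors. Coordination number = 4.
A d⁰ ion has no crystal-field stabilisation preference between square planar and tetrahedral, so four ligands adopt the sterically favoured tetrahedral geometry.

tetrahedral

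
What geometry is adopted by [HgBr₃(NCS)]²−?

Summing ligand charges against the −2 overall charge gives an oxidation state of +2 for mercury.
Hg sits in group 12, so the d-electron count is 12 − 2 = 10.
Coordination number: 4.
A d¹⁰ ion has no crystal-field stabilisation preference between square planar and tetrahedral, so four ligands adopt the sterically favoured tetrahedral geometry.

tetrahedral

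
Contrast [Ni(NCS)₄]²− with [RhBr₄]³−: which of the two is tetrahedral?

[Ni(NCS)₄]²−

For [Ni(NCS)₄]²−: Summing ligand charges against the −2 overall charge gives an oxidation state of +2 for nickel. Nickel is a group-10 element; Ni(II) is therefore d⁸. Isothiocyanate is a weak-field ligand. With weak-field ligands the CFSE gain from square planar is small, so a 3d d⁸ ion takes the sterically preferred tetrahedral geometry. → tetrahedral.
For [RhBr₄]³−: Summing ligand charges against the −3 overall charge gives an oxidation state of +1 for rhodium. Rhodium is a group-9 element; Rh(I) is therefore d⁸. A 4d d⁸ ion has a large crystal-field splitting; square planar leaves the high-energy d_{x²−y²} orbital empty and maximises CFSE. → square planar.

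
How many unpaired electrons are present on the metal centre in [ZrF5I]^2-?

Ligand charges: each fluoride is −1; each iodide is −1. With an overall charge of −2 the zirconium centre must be in the +4 oxidation state.
Zr sits in group 4, so the d-electron count is 4 − 4 = 0.
In an octahedral field the d⁰ configuration is t₂g⁰e_g⁰, giving 0 unpaired electrons.

0 unpaired electrons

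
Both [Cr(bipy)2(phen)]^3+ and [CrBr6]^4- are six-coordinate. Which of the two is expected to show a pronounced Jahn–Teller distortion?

[Cr(bipy)2(phen)]^3+: Ligand charges: 2,2′-bipyridine is neutral; 1,10-phenanthroline is neutral. With an overall charge of +3 the chromium centre must be in the +3 oxidation state. Cr sits in group 6, so the d-electron count is 6 − 3 = 3. The d³ configuration leaves the e_g set evenly filled (or empty) — no strong Jahn–Teller driving force.
[CrBr6]^4-: Ligand charges: each bromide is −1. With an overall charge of −4 the chromium centre must be in the +2 oxidation state. Cr sits in group 6, so the d-electron count is 6 − 2 = 4. Bromide is a weak-field ligand for a first-row metal, so the complex is high-spin. The t₂g³e_g¹ (high-spin) configuration has an unevenly filled e_g set; the Jahn–Teller theorem predicts a tetragonal distortion (typically axial elongation) to lift the degeneracy.

[CrBr6]^4-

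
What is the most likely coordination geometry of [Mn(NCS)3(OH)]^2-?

Each isothiocyanate is −1; each hydroxide is −1; balancing the −2 overall charge requires Mn(II).
Group 7 minus oxidation state 2 gives a d⁵ configuration.
With 4 monodentate ligands the coordination number is 4.
Hydroxide and isothiocyanate are weak-field ligands.
A high-spin d⁵ ion has zero CFSE in either geometry, so four ligands adopt the sterically favoured tetrahedral geometry.

tetrahedral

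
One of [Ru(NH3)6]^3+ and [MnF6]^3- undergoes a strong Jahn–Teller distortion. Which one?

[MnF6]^3-

[Ru(NH3)6]^3+: Ammonia is neutral; balancing the +3 overall charge requires Ru(III). Ru sits in group 8, so the d-electron count is 8 − 3 = 5. A 4d ion has a large Δₒ and is invariably low-spin. The d⁵ configuration leaves the e_g set evenly filled (or empty) — no strong Jahn–Teller driving force.
[MnF6]^3-: Each fluoride is −1; balancing the −3 overall charge requires Mn(III). Group 7 minus oxidation state 3 gives a d⁴ configuration. Fluoride is a weak-field ligand for a first-row metal, so the complex is high-spin. The t₂g³e_g¹ (high-spin) configuration has an unevenly filled e_g set; the Jahn–Teller theorem predicts a tetragonal distortion (typically axial elongation) to lift the degeneracy.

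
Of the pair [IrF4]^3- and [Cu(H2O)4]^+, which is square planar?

For [IrF4]^3-: Ligand charges: each fluoride is −1. With an overall charge of −3 the iridium centre must be in the +1 oxidation state. Iridium is a group-9 element; Ir(I) is therefore d⁸. A 5d d⁸ ion has a large crystal-field splitting; square planar leaves the high-energy d_{x²−y²} orbital empty and maximises CFSE. → square planar.
For [Cu(H2O)4]^+: Water is neutral; balancing the +1 overall charge requires Cu(I). Copper is a group-11 element; Cu(I) is therefore d¹⁰. A d¹⁰ ion has no crystal-field stabilisation preference between square planar and tetrahedral, so four ligands adopt the sterically favoured tetrahedral geometry. → tetrahedral.

[IrF4]^3-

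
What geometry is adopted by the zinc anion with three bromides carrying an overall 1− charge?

trigonal planar

Each bromide is −1; balancing the −1 overall charge requires Zn(II).
Zn sits in group 12, so the d-electron count is 12 − 2 = 10.
With 3 monodentate ligands the coordination number is 3.
Three ligands around a d¹⁰ centre minimise repulsion in a trigonal-planar arrangement.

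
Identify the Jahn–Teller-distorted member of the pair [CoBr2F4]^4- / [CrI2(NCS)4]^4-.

[CoBr2F4]^4-: Ligand charges: each bromide is −1; each fluoride is −1. With an overall charge of −4 the cobalt centre must be in the +2 oxidation state. Co sits in group 9, so the d-electron count is 9 − 2 = 7. Bromide and fluoride are weak-field ligands for a first-row metal, so the complex is high-spin. The d⁷ configuration leaves the e_g set evenly filled (or empty) — no strong Jahn–Teller driving force.
[CrI2(NCS)4]^4-: Each iodide is −1; each isothiocyanate is −1; balancing the −4 overall charge requires Cr(II). Chromium is a group-6 element; Cr(II) is therefore d⁴. Iodide and isothiocyanate are weak-field ligands for a first-row metal, so the complex is high-spin. The t₂g³e_g¹ (high-spin) configuration has an unevenly filled e_g set; the Jahn–Teller theorem predicts a tetragonal distortion (typically axial elongation) to lift the degeneracy.

[CrI2(NCS)4]^4-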